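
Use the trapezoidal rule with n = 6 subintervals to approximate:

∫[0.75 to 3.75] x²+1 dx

f(x) = x²+1
a = 0.75, b = 3.75, n = 6
h = (b - a)/n = 0.500000

Trapezoidal rule: (h/2)[f(x₀) + 2f(x₁) + 2f(x₂) + ... + f(xₙ)]

x_0 = 0.7500, f(x_0) = 1.562500, coefficient = 1
x_1 = 1.2500, f(x_1) = 2.562500, coefficient = 2
x_2 = 1.7500, f(x_2) = 4.062500, coefficient = 2
x_3 = 2.2500, f(x_3) = 6.062500, coefficient = 2
x_4 = 2.7500, f(x_4) = 8.562500, coefficient = 2
x_5 = 3.2500, f(x_5) = 11.562500, coefficient = 2
x_6 = 3.7500, f(x_6) = 15.062500, coefficient = 1

I ≈ (0.500000/2) × 82.250000 = 20.562500
Exact value: 20.437500
Error: 0.125000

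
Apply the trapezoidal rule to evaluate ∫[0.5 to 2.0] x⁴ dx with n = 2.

f(x) = x⁴
a = 0.5, b = 2.0, n = 2
h = (b - a)/n = 0.750000

Trapezoidal rule: (h/2)[f(x₀) + 2f(x₁) + 2f(x₂) + ... + f(xₙ)]

x_0 = 0.5000, f(x_0) = 0.062500, coefficient = 1
x_1 = 1.2500, f(x_1) = 2.441406, coefficient = 2
x_2 = 2.0000, f(x_2) = 16.000000, coefficient = 1

I ≈ (0.750000/2) × 20.945312 = 7.854492
Exact value: 6.393750
Error: 1.460742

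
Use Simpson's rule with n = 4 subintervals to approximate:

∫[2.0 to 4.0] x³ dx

f(x) = x³
a = 2.0, b = 4.0, n = 4
h = (b - a)/n = 0.500000

Simpson's rule: (h/3)[f(x₀) + 4f(x₁) + 2f(x₂) + ... + f(xₙ)]

x_0 = 2.0000, f(x_0) = 8.000000, coefficient = 1
x_1 = 2.5000, f(x_1) = 15.625000, coefficient = 4
x_2 = 3.0000, f(x_2) = 27.000000, coefficient = 2
x_3 = 3.5000, f(x_3) = 42.875000, coefficient = 4
x_4 = 4.0000, f(x_4) = 64.000000, coefficient = 1

I ≈ (0.500000/3) × 360.000000 = 60.000000
Exact value: 60.000000
Error: 0.000000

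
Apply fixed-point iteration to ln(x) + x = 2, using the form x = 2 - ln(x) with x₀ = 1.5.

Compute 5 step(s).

Equation: ln(x) + x = 2
Fixed-point form: x = 2 - ln(x)
x₀ = 1.5

x_1 = g(1.500000) = 1.594535
x_2 = g(1.594535) = 1.533418
x_3 = g(1.533418) = 1.572501
x_4 = g(1.572501) = 1.547333
x_5 = g(1.547333) = 1.563467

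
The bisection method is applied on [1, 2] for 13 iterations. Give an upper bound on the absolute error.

Bisection error bound: |error| ≤ (b-a)/2^n
|error| ≤ (2 - 1)/2^13 = 1/2^13
|error| ≤ 0.0001220703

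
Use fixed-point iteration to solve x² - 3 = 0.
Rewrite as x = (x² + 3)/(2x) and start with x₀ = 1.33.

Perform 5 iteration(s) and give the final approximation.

Equation: x² - 3 = 0
Fixed-point form: x = (x² + 3)/(2x)
x₀ = 1.33

x_1 = g(1.330000) = 1.792820
x_2 = g(1.792820) = 1.733081
x_3 = g(1.733081) = 1.732051
x_4 = g(1.732051) = 1.732051
x_5 = g(1.732051) = 1.732051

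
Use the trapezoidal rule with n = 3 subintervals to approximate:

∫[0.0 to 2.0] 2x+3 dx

f(x) = 2x+3
a = 0.0, b = 2.0, n = 3
h = (b - a)/n = 0.666667

Trapezoidal rule: (h/2)[f(x₀) + 2f(x₁) + 2f(x₂) + ... + f(xₙ)]

x_0 = 0.0000, f(x_0) = 3.000000, coefficient = 1
x_1 = 0.6667, f(x_1) = 4.333333, coefficient = 2
x_2 = 1.3333, f(x_2) = 5.666667, coefficient = 2
x_3 = 2.0000, f(x_3) = 7.000000, coefficient = 1

I ≈ (0.666667/2) × 30.000000 = 10.000000
Exact value: 10.000000
Error: 0.000000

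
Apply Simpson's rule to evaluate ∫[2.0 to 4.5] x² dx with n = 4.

f(x) = x²
a = 2.0, b = 4.5, n = 4
h = (b - a)/n = 0.625000

Simpson's rule: (h/3)[f(x₀) + 4f(x₁) + 2f(x₂) + ... + f(xₙ)]

x_0 = 2.0000, f(x_0) = 4.000000, coefficient = 1
x_1 = 2.6250, f(x_1) = 6.890625, coefficient = 4
x_2 = 3.2500, f(x_2) = 10.562500, coefficient = 2
x_3 = 3.8750, f(x_3) = 15.015625, coefficient = 4
x_4 = 4.5000, f(x_4) = 20.250000, coefficient = 1

I ≈ (0.625000/3) × 133.000000 = 27.708333
Exact value: 27.708333
Error: 0.000000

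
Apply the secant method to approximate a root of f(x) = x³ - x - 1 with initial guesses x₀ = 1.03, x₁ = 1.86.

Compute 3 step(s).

f(x) = x³ - x - 1
x₀ = 1.03, x₁ = 1.86

Secant formula: x_{n+1} = x_n - f(x_n)(x_n - x_{n-1})/(f(x_n) - f(x_{n-1}))

Iteration 1:
  f(1.030000) = -0.937273
  f(1.860000) = 3.574856
  x_2 = 1.860000 - 3.574856×(1.860000 - 1.030000)/(3.574856 - (-0.937273))
       = 1.202410
Iteration 2:
  f(1.860000) = 3.574856
  f(1.202410) = -0.463978
  x_3 = 1.202410 - (-0.463978)×(1.202410 - 1.860000)/(-0.463978 - 3.574856)
       = 1.277953
Iteration 3:
  f(1.202410) = -0.463978
  f(1.277953) = -0.190845
  x_4 = 1.277953 - (-0.190845)×(1.277953 - 1.202410)/(-0.190845 - (-0.463978))
       = 1.330737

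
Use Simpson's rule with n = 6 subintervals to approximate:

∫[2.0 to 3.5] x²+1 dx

f(x) = x²+1
a = 2.0, b = 3.5, n = 6
h = (b - a)/n = 0.250000

Simpson's rule: (h/3)[f(x₀) + 4f(x₁) + 2f(x₂) + ... + f(xₙ)]

x_0 = 2.0000, f(x_0) = 5.000000, coefficient = 1
x_1 = 2.2500, f(x_1) = 6.062500, coefficient = 4
x_2 = 2.5000, f(x_2) = 7.250000, coefficient = 2
x_3 = 2.7500, f(x_3) = 8.562500, coefficient = 4
x_4 = 3.0000, f(x_4) = 10.000000, coefficient = 2
x_5 = 3.2500, f(x_5) = 11.562500, coefficient = 4
x_6 = 3.5000, f(x_6) = 13.250000, coefficient = 1

I ≈ (0.250000/3) × 157.500000 = 13.125000
Exact value: 13.125000
Error: 0.000000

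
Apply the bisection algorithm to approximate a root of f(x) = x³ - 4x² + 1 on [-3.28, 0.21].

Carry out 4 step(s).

f(x) = x³ - 4x² + 1
Initial interval: [-3.28, 0.21]

Iteration 1:
  c_1 = (-3.280000 + 0.210000)/2 = -1.535000
  f(c_1) = f(-1.535000) = -12.041705
  f(a) × f(c) ≥ 0, new interval: [-1.535000, 0.210000]
Iteration 2:
  c_2 = (-1.535000 + 0.210000)/2 = -0.662500
  f(c_2) = f(-0.662500) = -1.046400
  f(a) × f(c) ≥ 0, new interval: [-0.662500, 0.210000]
Iteration 3:
  c_3 = (-0.662500 + 0.210000)/2 = -0.226250
  f(c_3) = f(-0.226250) = 0.783662
  f(a) × f(c) < 0, new interval: [-0.662500, -0.226250]
Iteration 4:
  c_4 = (-0.662500 + (-0.226250))/2 = -0.444375
  f(c_4) = f(-0.444375) = 0.122373
  f(a) × f(c) < 0, new interval: [-0.662500, -0.444375]

After 4 iteration(s), the approximation is c_4 = -0.444375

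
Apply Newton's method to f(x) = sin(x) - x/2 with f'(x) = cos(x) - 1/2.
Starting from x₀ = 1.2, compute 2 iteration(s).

f(x) = sin(x) - x/2
f'(x) = cos(x) - 1/2
x₀ = 1.2

Newton-Raphson formula: x_{n+1} = x_n - f(x_n)/f'(x_n)

Iteration 1:
  f(1.200000) = 0.332039
  f'(1.200000) = -0.137642
  x_1 = 1.200000 - 0.332039/(-0.137642) = 3.612334
Iteration 2:
  f(3.612334) = -2.259714
  f'(3.612334) = -1.391232
  x_2 = 3.612334 - (-2.259714)/(-1.391232) = 1.988080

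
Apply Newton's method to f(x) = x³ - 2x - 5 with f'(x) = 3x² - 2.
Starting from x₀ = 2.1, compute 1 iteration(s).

f(x) = x³ - 2x - 5
f'(x) = 3x² - 2
x₀ = 2.1

Newton-Raphson formula: x_{n+1} = x_n - f(x_n)/f'(x_n)

Iteration 1:
  f(2.100000) = 0.061000
  f'(2.100000) = 11.230000
  x_1 = 2.100000 - 0.061000/11.230000 = 2.094568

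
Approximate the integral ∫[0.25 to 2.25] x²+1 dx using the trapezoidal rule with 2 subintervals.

f(x) = x²+1
a = 0.25, b = 2.25, n = 2
h = (b - a)/n = 1.000000

Trapezoidal rule: (h/2)[f(x₀) + 2f(x₁) + 2f(x₂) + ... + f(xₙ)]

x_0 = 0.2500, f(x_0) = 1.062500, coefficient = 1
x_1 = 1.2500, f(x_1) = 2.562500, coefficient = 2
x_2 = 2.2500, f(x_2) = 6.062500, coefficient = 1

I ≈ (1.000000/2) × 12.250000 = 6.125000
Exact value: 5.791667
Error: 0.333333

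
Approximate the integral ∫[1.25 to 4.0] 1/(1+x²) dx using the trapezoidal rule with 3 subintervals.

f(x) = 1/(1+x²)
a = 1.25, b = 4.0, n = 3
h = (b - a)/n = 0.916667

Trapezoidal rule: (h/2)[f(x₀) + 2f(x₁) + 2f(x₂) + ... + f(xₙ)]

x_0 = 1.2500, f(x_0) = 0.390244, coefficient = 1
x_1 = 2.1667, f(x_1) = 0.175610, coefficient = 2
x_2 = 3.0833, f(x_2) = 0.095175, coefficient = 2
x_3 = 4.0000, f(x_3) = 0.058824, coefficient = 1

I ≈ (0.916667/2) × 0.990637 = 0.454042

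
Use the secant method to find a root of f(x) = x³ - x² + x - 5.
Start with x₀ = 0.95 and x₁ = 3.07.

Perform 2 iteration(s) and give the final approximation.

f(x) = x³ - x² + x - 5
x₀ = 0.95, x₁ = 3.07

Secant formula: x_{n+1} = x_n - f(x_n)(x_n - x_{n-1})/(f(x_n) - f(x_{n-1}))

Iteration 1:
  f(0.950000) = -4.095125
  f(3.070000) = 17.579543
  x_2 = 3.070000 - 17.579543×(3.070000 - 0.950000)/(17.579543 - (-4.095125))
       = 1.350544
Iteration 2:
  f(3.070000) = 17.579543
  f(1.350544) = -3.010073
  x_3 = 1.350544 - (-3.010073)×(1.350544 - 3.070000)/(-3.010073 - 17.579543)
       = 1.601918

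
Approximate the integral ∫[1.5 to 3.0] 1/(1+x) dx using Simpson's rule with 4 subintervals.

f(x) = 1/(1+x)
a = 1.5, b = 3.0, n = 4
h = (b - a)/n = 0.375000

Simpson's rule: (h/3)[f(x₀) + 4f(x₁) + 2f(x₂) + ... + f(xₙ)]

x_0 = 1.5000, f(x_0) = 0.400000, coefficient = 1
x_1 = 1.8750, f(x_1) = 0.347826, coefficient = 4
x_2 = 2.2500, f(x_2) = 0.307692, coefficient = 2
x_3 = 2.6250, f(x_3) = 0.275862, coefficient = 4
x_4 = 3.0000, f(x_4) = 0.250000, coefficient = 1

I ≈ (0.375000/3) × 3.760137 = 0.470017
Exact value: 0.470004
Error: 0.000014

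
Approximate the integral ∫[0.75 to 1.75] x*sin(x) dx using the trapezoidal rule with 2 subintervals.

f(x) = x*sin(x)
a = 0.75, b = 1.75, n = 2
h = (b - a)/n = 0.500000

Trapezoidal rule: (h/2)[f(x₀) + 2f(x₁) + 2f(x₂) + ... + f(xₙ)]

x_0 = 0.7500, f(x_0) = 0.511229, coefficient = 1
x_1 = 1.2500, f(x_1) = 1.186231, coefficient = 2
x_2 = 1.7500, f(x_2) = 1.721975, coefficient = 1

I ≈ (0.500000/2) × 4.605666 = 1.151417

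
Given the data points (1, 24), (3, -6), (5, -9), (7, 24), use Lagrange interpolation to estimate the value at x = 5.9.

Lagrange interpolation formula:
P(x) = Σ yᵢ × Lᵢ(x)
where Lᵢ(x) = Π_{j≠i} (x - xⱼ)/(xᵢ - xⱼ)

L_0(5.9) = (5.9 - 3)/(1 - 3) × (5.9 - 5)/(1 - 5) × (5.9 - 7)/(1 - 7) = 0.059813
L_1(5.9) = (5.9 - 1)/(3 - 1) × (5.9 - 5)/(3 - 5) × (5.9 - 7)/(3 - 7) = -0.303188
L_2(5.9) = (5.9 - 1)/(5 - 1) × (5.9 - 3)/(5 - 3) × (5.9 - 7)/(5 - 7) = 0.976937
L_3(5.9) = (5.9 - 1)/(7 - 1) × (5.9 - 3)/(7 - 3) × (5.9 - 5)/(7 - 5) = 0.266438

P(5.9) = 24×L_0(5.9) + (-6)×L_1(5.9) + (-9)×L_2(5.9) + 24×L_3(5.9)
P(5.9) = 0.856688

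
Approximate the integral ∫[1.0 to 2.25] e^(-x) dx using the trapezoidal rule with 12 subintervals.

f(x) = e^(-x)
a = 1.0, b = 2.25, n = 12
h = (b - a)/n = 0.104167

Trapezoidal rule: (h/2)[f(x₀) + 2f(x₁) + 2f(x₂) + ... + f(xₙ)]

x_0 = 1.0000, f(x_0) = 0.367879, coefficient = 1
x_1 = 1.1042, f(x_1) = 0.331487, coefficient = 2
x_2 = 1.2083, f(x_2) = 0.298695, coefficient = 2
x_3 = 1.3125, f(x_3) = 0.269146, coefficient = 2
x_4 = 1.4167, f(x_4) = 0.242521, coefficient = 2
x_5 = 1.5208, f(x_5) = 0.218530, coefficient = 2
x_6 = 1.6250, f(x_6) = 0.196912, coefficient = 2
x_7 = 1.7292, f(x_7) = 0.177432, coefficient = 2
x_8 = 1.8333, f(x_8) = 0.159880, coefficient = 2
x_9 = 1.9375, f(x_9) = 0.144064, coefficient = 2
x_10 = 2.0417, f(x_10) = 0.129812, coefficient = 2
x_11 = 2.1458, f(x_11) = 0.116971, coefficient = 2
x_12 = 2.2500, f(x_12) = 0.105399, coefficient = 1

I ≈ (0.104167/2) × 5.044176 = 0.262718
Exact value: 0.262480
Error: 0.000237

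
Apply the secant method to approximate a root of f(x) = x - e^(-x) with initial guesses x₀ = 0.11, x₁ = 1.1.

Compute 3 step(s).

f(x) = x - e^(-x)
x₀ = 0.11, x₁ = 1.1

Secant formula: x_{n+1} = x_n - f(x_n)(x_n - x_{n-1})/(f(x_n) - f(x_{n-1}))

Iteration 1:
  f(0.110000) = -0.785834
  f(1.100000) = 0.767129
  x_2 = 1.100000 - 0.767129×(1.100000 - 0.110000)/(0.767129 - (-0.785834))
       = 0.610962
Iteration 2:
  f(1.100000) = 0.767129
  f(0.610962) = 0.068134
  x_3 = 0.610962 - 0.068134×(0.610962 - 1.100000)/(0.068134 - 0.767129)
       = 0.563294
Iteration 3:
  f(0.610962) = 0.068134
  f(0.563294) = -0.006037
  x_4 = 0.563294 - (-0.006037)×(0.563294 - 0.610962)/(-0.006037 - 0.068134)
       = 0.567174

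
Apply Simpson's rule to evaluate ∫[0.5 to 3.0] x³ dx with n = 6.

f(x) = x³
a = 0.5, b = 3.0, n = 6
h = (b - a)/n = 0.416667

Simpson's rule: (h/3)[f(x₀) + 4f(x₁) + 2f(x₂) + ... + f(xₙ)]

x_0 = 0.5000, f(x_0) = 0.125000, coefficient = 1
x_1 = 0.9167, f(x_1) = 0.770255, coefficient = 4
x_2 = 1.3333, f(x_2) = 2.370370, coefficient = 2
x_3 = 1.7500, f(x_3) = 5.359375, coefficient = 4
x_4 = 2.1667, f(x_4) = 10.171296, coefficient = 2
x_5 = 2.5833, f(x_5) = 17.240162, coefficient = 4
x_6 = 3.0000, f(x_6) = 27.000000, coefficient = 1

I ≈ (0.416667/3) × 145.687500 = 20.234375
Exact value: 20.234375
Error: 0.000000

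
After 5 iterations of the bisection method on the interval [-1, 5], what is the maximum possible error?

Bisection error bound: |error| ≤ (b-a)/2^n
|error| ≤ (5 - (-1))/2^5 = 6/2^5
|error| ≤ 0.1875000000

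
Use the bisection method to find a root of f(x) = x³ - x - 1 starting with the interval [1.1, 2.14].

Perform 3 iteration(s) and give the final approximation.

f(x) = x³ - x - 1
Initial interval: [1.1, 2.14]

Iteration 1:
  c_1 = (1.100000 + 2.140000)/2 = 1.620000
  f(c_1) = f(1.620000) = 1.631528
  f(a) × f(c) < 0, new interval: [1.100000, 1.620000]
Iteration 2:
  c_2 = (1.100000 + 1.620000)/2 = 1.360000
  f(c_2) = f(1.360000) = 0.155456
  f(a) × f(c) < 0, new interval: [1.100000, 1.360000]
Iteration 3:
  c_3 = (1.100000 + 1.360000)/2 = 1.230000
  f(c_3) = f(1.230000) = -0.369133
  f(a) × f(c) ≥ 0, new interval: [1.230000, 1.360000]

After 3 iteration(s), the approximation is c_3 = 1.230000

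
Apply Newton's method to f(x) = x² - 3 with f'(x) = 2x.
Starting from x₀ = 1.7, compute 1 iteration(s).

f(x) = x² - 3
f'(x) = 2x
x₀ = 1.7

Newton-Raphson formula: x_{n+1} = x_n - f(x_n)/f'(x_n)

Iteration 1:
  f(1.700000) = -0.110000
  f'(1.700000) = 3.400000
  x_1 = 1.700000 - (-0.110000)/3.400000 = 1.732353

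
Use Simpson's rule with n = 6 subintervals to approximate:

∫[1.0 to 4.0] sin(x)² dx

f(x) = sin(x)²
a = 1.0, b = 4.0, n = 6
h = (b - a)/n = 0.500000

Simpson's rule: (h/3)[f(x₀) + 4f(x₁) + 2f(x₂) + ... + f(xₙ)]

x_0 = 1.0000, f(x_0) = 0.708073, coefficient = 1
x_1 = 1.5000, f(x_1) = 0.994996, coefficient = 4
x_2 = 2.0000, f(x_2) = 0.826822, coefficient = 2
x_3 = 2.5000, f(x_3) = 0.358169, coefficient = 4
x_4 = 3.0000, f(x_4) = 0.019915, coefficient = 2
x_5 = 3.5000, f(x_5) = 0.123049, coefficient = 4
x_6 = 4.0000, f(x_6) = 0.572750, coefficient = 1

I ≈ (0.500000/3) × 8.879153 = 1.479859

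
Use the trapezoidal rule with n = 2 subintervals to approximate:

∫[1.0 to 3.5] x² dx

f(x) = x²
a = 1.0, b = 3.5, n = 2
h = (b - a)/n = 1.250000

Trapezoidal rule: (h/2)[f(x₀) + 2f(x₁) + 2f(x₂) + ... + f(xₙ)]

x_0 = 1.0000, f(x_0) = 1.000000, coefficient = 1
x_1 = 2.2500, f(x_1) = 5.062500, coefficient = 2
x_2 = 3.5000, f(x_2) = 12.250000, coefficient = 1

I ≈ (1.250000/2) × 23.375000 = 14.609375
Exact value: 13.958333
Error: 0.651042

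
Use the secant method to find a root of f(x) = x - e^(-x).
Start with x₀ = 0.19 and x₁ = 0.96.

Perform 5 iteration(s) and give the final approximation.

f(x) = x - e^(-x)
x₀ = 0.19, x₁ = 0.96

Secant formula: x_{n+1} = x_n - f(x_n)(x_n - x_{n-1})/(f(x_n) - f(x_{n-1}))

Iteration 1:
  f(0.190000) = -0.636959
  f(0.960000) = 0.577107
  x_2 = 0.960000 - 0.577107×(0.960000 - 0.190000)/(0.577107 - (-0.636959))
       = 0.593980
Iteration 2:
  f(0.960000) = 0.577107
  f(0.593980) = 0.041855
  x_3 = 0.593980 - 0.041855×(0.593980 - 0.960000)/(0.041855 - 0.577107)
       = 0.565359
Iteration 3:
  f(0.593980) = 0.041855
  f(0.565359) = -0.002798
  x_4 = 0.565359 - (-0.002798)×(0.565359 - 0.593980)/(-0.002798 - 0.041855)
       = 0.567152
Iteration 4:
  f(0.565359) = -0.002798
  f(0.567152) = 0.000014
  x_5 = 0.567152 - 0.000014×(0.567152 - 0.565359)/(0.000014 - (-0.002798))
       = 0.567143
Iteration 5:
  f(0.567152) = 0.000014
  f(0.567143) = 0.000000
  x_6 = 0.567143 - 0.000000×(0.567143 - 0.567152)/(0.000000 - 0.000014)
       = 0.567143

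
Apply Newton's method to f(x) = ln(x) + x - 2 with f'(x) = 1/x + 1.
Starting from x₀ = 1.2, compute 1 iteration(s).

f(x) = ln(x) + x - 2
f'(x) = 1/x + 1
x₀ = 1.2

Newton-Raphson formula: x_{n+1} = x_n - f(x_n)/f'(x_n)

Iteration 1:
  f(1.200000) = -0.617678
  f'(1.200000) = 1.833333
  x_1 = 1.200000 - (-0.617678)/1.833333 = 1.536916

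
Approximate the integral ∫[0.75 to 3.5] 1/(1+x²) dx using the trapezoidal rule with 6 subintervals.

f(x) = 1/(1+x²)
a = 0.75, b = 3.5, n = 6
h = (b - a)/n = 0.458333

Trapezoidal rule: (h/2)[f(x₀) + 2f(x₁) + 2f(x₂) + ... + f(xₙ)]

x_0 = 0.7500, f(x_0) = 0.640000, coefficient = 1
x_1 = 1.2083, f(x_1) = 0.406493, coefficient = 2
x_2 = 1.6667, f(x_2) = 0.264706, coefficient = 2
x_3 = 2.1250, f(x_3) = 0.181303, coefficient = 2
x_4 = 2.5833, f(x_4) = 0.130317, coefficient = 2
x_5 = 3.0417, f(x_5) = 0.097544, coefficient = 2
x_6 = 3.5000, f(x_6) = 0.075472, coefficient = 1

I ≈ (0.458333/2) × 2.876197 = 0.659129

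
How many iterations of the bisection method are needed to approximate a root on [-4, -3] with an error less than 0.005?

We need (b-a)/2^n ≤ 0.005
(-3 - (-4))/2^n ≤ 0.005
1/2^n ≤ 0.005
2^n ≥ 200
n ≥ log₂(200) = 7.64
n ≥ 8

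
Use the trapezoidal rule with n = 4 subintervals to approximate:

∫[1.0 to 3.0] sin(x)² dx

f(x) = sin(x)²
a = 1.0, b = 3.0, n = 4
h = (b - a)/n = 0.500000

Trapezoidal rule: (h/2)[f(x₀) + 2f(x₁) + 2f(x₂) + ... + f(xₙ)]

x_0 = 1.0000, f(x_0) = 0.708073, coefficient = 1
x_1 = 1.5000, f(x_1) = 0.994996, coefficient = 2
x_2 = 2.0000, f(x_2) = 0.826822, coefficient = 2
x_3 = 2.5000, f(x_3) = 0.358169, coefficient = 2
x_4 = 3.0000, f(x_4) = 0.019915, coefficient = 1

I ≈ (0.500000/2) × 5.087962 = 1.271991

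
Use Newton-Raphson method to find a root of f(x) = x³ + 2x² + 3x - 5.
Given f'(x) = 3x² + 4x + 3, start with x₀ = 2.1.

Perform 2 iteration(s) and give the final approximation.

f(x) = x³ + 2x² + 3x - 5
f'(x) = 3x² + 4x + 3
x₀ = 2.1

Newton-Raphson formula: x_{n+1} = x_n - f(x_n)/f'(x_n)

Iteration 1:
  f(2.100000) = 19.381000
  f'(2.100000) = 24.630000
  x_1 = 2.100000 - 19.381000/24.630000 = 1.313114
Iteration 2:
  f(1.313114) = 4.652041
  f'(1.313114) = 13.425262
  x_2 = 1.313114 - 4.652041/13.425262 = 0.966600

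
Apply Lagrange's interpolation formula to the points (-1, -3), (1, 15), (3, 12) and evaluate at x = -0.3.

Lagrange interpolation formula:
P(x) = Σ yᵢ × Lᵢ(x)
where Lᵢ(x) = Π_{j≠i} (x - xⱼ)/(xᵢ - xⱼ)

L_0(-0.3) = (-0.3 - 1)/(-1 - 1) × (-0.3 - 3)/(-1 - 3) = 0.536250
L_1(-0.3) = (-0.3 - (-1))/(1 - (-1)) × (-0.3 - 3)/(1 - 3) = 0.577500
L_2(-0.3) = (-0.3 - (-1))/(3 - (-1)) × (-0.3 - 1)/(3 - 1) = -0.113750

P(-0.3) = (-3)×L_0(-0.3) + 15×L_1(-0.3) + 12×L_2(-0.3)
P(-0.3) = 5.688750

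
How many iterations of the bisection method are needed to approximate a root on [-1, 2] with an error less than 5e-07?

We need (b-a)/2^n ≤ 5e-07
(2 - (-1))/2^n ≤ 5e-07
3/2^n ≤ 5e-07
2^n ≥ 6000000
n ≥ log₂(6000000) = 22.52
n ≥ 23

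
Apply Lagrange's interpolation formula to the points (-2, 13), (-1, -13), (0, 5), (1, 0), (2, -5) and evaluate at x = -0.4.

Lagrange interpolation formula:
P(x) = Σ yᵢ × Lᵢ(x)
where Lᵢ(x) = Π_{j≠i} (x - xⱼ)/(xᵢ - xⱼ)

L_0(-0.4) = (-0.4 - (-1))/(-2 - (-1)) × (-0.4 - 0)/(-2 - 0) × (-0.4 - 1)/(-2 - 1) × (-0.4 - 2)/(-2 - 2) = -0.033600
L_1(-0.4) = (-0.4 - (-2))/(-1 - (-2)) × (-0.4 - 0)/(-1 - 0) × (-0.4 - 1)/(-1 - 1) × (-0.4 - 2)/(-1 - 2) = 0.358400
L_2(-0.4) = (-0.4 - (-2))/(0 - (-2)) × (-0.4 - (-1))/(0 - (-1)) × (-0.4 - 1)/(0 - 1) × (-0.4 - 2)/(0 - 2) = 0.806400
L_3(-0.4) = (-0.4 - (-2))/(1 - (-2)) × (-0.4 - (-1))/(1 - (-1)) × (-0.4 - 0)/(1 - 0) × (-0.4 - 2)/(1 - 2) = -0.153600
L_4(-0.4) = (-0.4 - (-2))/(2 - (-2)) × (-0.4 - (-1))/(2 - (-1)) × (-0.4 - 0)/(2 - 0) × (-0.4 - 1)/(2 - 1) = 0.022400

P(-0.4) = 13×L_0(-0.4) + (-13)×L_1(-0.4) + 5×L_2(-0.4) + 0×L_3(-0.4) + (-5)×L_4(-0.4)
P(-0.4) = -1.176000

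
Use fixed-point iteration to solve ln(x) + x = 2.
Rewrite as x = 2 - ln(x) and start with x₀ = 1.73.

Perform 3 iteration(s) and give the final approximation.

Equation: ln(x) + x = 2
Fixed-point form: x = 2 - ln(x)
x₀ = 1.73

x_1 = g(1.730000) = 1.451879
x_2 = g(1.451879) = 1.627142
x_3 = g(1.627142) = 1.513175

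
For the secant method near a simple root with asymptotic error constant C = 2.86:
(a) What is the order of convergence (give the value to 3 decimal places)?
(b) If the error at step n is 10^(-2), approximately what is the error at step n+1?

(a) Secant method has superlinear convergence with order φ = (1+√5)/2 ≈ 1.618.
    This means |e_{n+1}| ≈ C|e_n|^1.618.

(b) With |e_n| = 10^(-2) and C = 2.86:
    |e_{n+1}| ≈ 2.86 × (10^(-2))^1.618 = 2.86 × 10^(-3.24)

(a) ≈ 1.618 (golden ratio); (b) |e_{n+1}| ≈ 1.661e-03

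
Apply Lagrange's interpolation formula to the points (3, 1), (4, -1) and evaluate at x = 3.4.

Lagrange interpolation formula:
P(x) = Σ yᵢ × Lᵢ(x)
where Lᵢ(x) = Π_{j≠i} (x - xⱼ)/(xᵢ - xⱼ)

L_0(3.4) = (3.4 - 4)/(3 - 4) = 0.600000
L_1(3.4) = (3.4 - 3)/(4 - 3) = 0.400000

P(3.4) = 1×L_0(3.4) + (-1)×L_1(3.4)
P(3.4) = 0.200000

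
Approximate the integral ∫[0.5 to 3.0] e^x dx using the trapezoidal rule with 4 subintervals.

f(x) = e^x
a = 0.5, b = 3.0, n = 4
h = (b - a)/n = 0.625000

Trapezoidal rule: (h/2)[f(x₀) + 2f(x₁) + 2f(x₂) + ... + f(xₙ)]

x_0 = 0.5000, f(x_0) = 1.648721, coefficient = 1
x_1 = 1.1250, f(x_1) = 3.080217, coefficient = 2
x_2 = 1.7500, f(x_2) = 5.754603, coefficient = 2
x_3 = 2.3750, f(x_3) = 10.751013, coefficient = 2
x_4 = 3.0000, f(x_4) = 20.085537, coefficient = 1

I ≈ (0.625000/2) × 60.905924 = 19.033101
Exact value: 18.436816
Error: 0.596285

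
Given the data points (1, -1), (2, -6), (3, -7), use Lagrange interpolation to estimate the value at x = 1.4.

Lagrange interpolation formula:
P(x) = Σ yᵢ × Lᵢ(x)
where Lᵢ(x) = Π_{j≠i} (x - xⱼ)/(xᵢ - xⱼ)

L_0(1.4) = (1.4 - 2)/(1 - 2) × (1.4 - 3)/(1 - 3) = 0.480000
L_1(1.4) = (1.4 - 1)/(2 - 1) × (1.4 - 3)/(2 - 3) = 0.640000
L_2(1.4) = (1.4 - 1)/(3 - 1) × (1.4 - 2)/(3 - 2) = -0.120000

P(1.4) = (-1)×L_0(1.4) + (-6)×L_1(1.4) + (-7)×L_2(1.4)
P(1.4) = -3.480000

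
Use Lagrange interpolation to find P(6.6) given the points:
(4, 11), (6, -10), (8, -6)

Lagrange interpolation formula:
P(x) = Σ yᵢ × Lᵢ(x)
where Lᵢ(x) = Π_{j≠i} (x - xⱼ)/(xᵢ - xⱼ)

L_0(6.6) = (6.6 - 6)/(4 - 6) × (6.6 - 8)/(4 - 8) = -0.105000
L_1(6.6) = (6.6 - 4)/(6 - 4) × (6.6 - 8)/(6 - 8) = 0.910000
L_2(6.6) = (6.6 - 4)/(8 - 4) × (6.6 - 6)/(8 - 6) = 0.195000

P(6.6) = 11×L_0(6.6) + (-10)×L_1(6.6) + (-6)×L_2(6.6)
P(6.6) = -11.425000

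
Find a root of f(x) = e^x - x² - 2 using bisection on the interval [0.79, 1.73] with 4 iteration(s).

f(x) = e^x - x² - 2
Initial interval: [0.79, 1.73]

Iteration 1:
  c_1 = (0.790000 + 1.730000)/2 = 1.260000
  f(c_1) = f(1.260000) = -0.062179
  f(a) × f(c) ≥ 0, new interval: [1.260000, 1.730000]
Iteration 2:
  c_2 = (1.260000 + 1.730000)/2 = 1.495000
  f(c_2) = f(1.495000) = 0.224312
  f(a) × f(c) < 0, new interval: [1.260000, 1.495000]
Iteration 3:
  c_3 = (1.260000 + 1.495000)/2 = 1.377500
  f(c_3) = f(1.377500) = 0.067471
  f(a) × f(c) < 0, new interval: [1.260000, 1.377500]
Iteration 4:
  c_4 = (1.260000 + 1.377500)/2 = 1.318750
  f(c_4) = f(1.318750) = -0.000357
  f(a) × f(c) ≥ 0, new interval: [1.318750, 1.377500]

After 4 iteration(s), the approximation is c_4 = 1.318750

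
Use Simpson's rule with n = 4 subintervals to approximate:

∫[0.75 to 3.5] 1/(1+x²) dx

f(x) = 1/(1+x²)
a = 0.75, b = 3.5, n = 4
h = (b - a)/n = 0.687500

Simpson's rule: (h/3)[f(x₀) + 4f(x₁) + 2f(x₂) + ... + f(xₙ)]

x_0 = 0.7500, f(x_0) = 0.640000, coefficient = 1
x_1 = 1.4375, f(x_1) = 0.326115, coefficient = 4
x_2 = 2.1250, f(x_2) = 0.181303, coefficient = 2
x_3 = 2.8125, f(x_3) = 0.112231, coefficient = 4
x_4 = 3.5000, f(x_4) = 0.075472, coefficient = 1

I ≈ (0.687500/3) × 2.831462 = 0.648877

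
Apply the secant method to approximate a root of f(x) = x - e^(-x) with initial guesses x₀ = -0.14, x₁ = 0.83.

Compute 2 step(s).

f(x) = x - e^(-x)
x₀ = -0.14, x₁ = 0.83

Secant formula: x_{n+1} = x_n - f(x_n)(x_n - x_{n-1})/(f(x_n) - f(x_{n-1}))

Iteration 1:
  f(-0.140000) = -1.290274
  f(0.830000) = 0.393951
  x_2 = 0.830000 - 0.393951×(0.830000 - (-0.140000))/(0.393951 - (-1.290274))
       = 0.603111
Iteration 2:
  f(0.830000) = 0.393951
  f(0.603111) = 0.056004
  x_3 = 0.603111 - 0.056004×(0.603111 - 0.830000)/(0.056004 - 0.393951)
       = 0.565511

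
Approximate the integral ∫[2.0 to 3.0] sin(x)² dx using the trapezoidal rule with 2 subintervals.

f(x) = sin(x)²
a = 2.0, b = 3.0, n = 2
h = (b - a)/n = 0.500000

Trapezoidal rule: (h/2)[f(x₀) + 2f(x₁) + 2f(x₂) + ... + f(xₙ)]

x_0 = 2.0000, f(x_0) = 0.826822, coefficient = 1
x_1 = 2.5000, f(x_1) = 0.358169, coefficient = 2
x_2 = 3.0000, f(x_2) = 0.019915, coefficient = 1

I ≈ (0.500000/2) × 1.563074 = 0.390769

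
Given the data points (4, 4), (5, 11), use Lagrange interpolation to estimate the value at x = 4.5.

Lagrange interpolation formula:
P(x) = Σ yᵢ × Lᵢ(x)
where Lᵢ(x) = Π_{j≠i} (x - xⱼ)/(xᵢ - xⱼ)

L_0(4.5) = (4.5 - 5)/(4 - 5) = 0.500000
L_1(4.5) = (4.5 - 4)/(5 - 4) = 0.500000

P(4.5) = 4×L_0(4.5) + 11×L_1(4.5)
P(4.5) = 7.500000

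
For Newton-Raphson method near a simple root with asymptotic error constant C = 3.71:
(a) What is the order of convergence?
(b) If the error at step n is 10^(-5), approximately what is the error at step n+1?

(a) Newton-Raphson has quadratic (order 2) convergence near simple roots.
    This means |e_{n+1}| ≈ C|e_n|².

(b) With |e_n| = 10^(-5) and C = 3.71:
    |e_{n+1}| ≈ 3.71 × (10^(-5))² = 3.71 × 10^(-10)

(a) 2 (quadratic); (b) |e_{n+1}| ≈ 3.710e-10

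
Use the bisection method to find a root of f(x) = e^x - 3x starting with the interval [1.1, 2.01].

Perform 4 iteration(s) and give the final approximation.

f(x) = e^x - 3x
Initial interval: [1.1, 2.01]

Iteration 1:
  c_1 = (1.100000 + 2.010000)/2 = 1.555000
  f(c_1) = f(1.555000) = 0.070087
  f(a) × f(c) < 0, new interval: [1.100000, 1.555000]
Iteration 2:
  c_2 = (1.100000 + 1.555000)/2 = 1.327500
  f(c_2) = f(1.327500) = -0.210897
  f(a) × f(c) ≥ 0, new interval: [1.327500, 1.555000]
Iteration 3:
  c_3 = (1.327500 + 1.555000)/2 = 1.441250
  f(c_3) = f(1.441250) = -0.097775
  f(a) × f(c) ≥ 0, new interval: [1.441250, 1.555000]
Iteration 4:
  c_4 = (1.441250 + 1.555000)/2 = 1.498125
  f(c_4) = f(1.498125) = -0.021081
  f(a) × f(c) ≥ 0, new interval: [1.498125, 1.555000]

After 4 iteration(s), the approximation is c_4 = 1.498125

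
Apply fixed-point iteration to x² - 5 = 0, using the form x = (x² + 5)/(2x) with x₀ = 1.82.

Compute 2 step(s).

Equation: x² - 5 = 0
Fixed-point form: x = (x² + 5)/(2x)
x₀ = 1.82

x_1 = g(1.820000) = 2.283626
x_2 = g(2.283626) = 2.236563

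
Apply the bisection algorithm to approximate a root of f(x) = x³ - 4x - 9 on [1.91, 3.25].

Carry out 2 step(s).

f(x) = x³ - 4x - 9
Initial interval: [1.91, 3.25]

Iteration 1:
  c_1 = (1.910000 + 3.250000)/2 = 2.580000
  f(c_1) = f(2.580000) = -2.146488
  f(a) × f(c) ≥ 0, new interval: [2.580000, 3.250000]
Iteration 2:
  c_2 = (2.580000 + 3.250000)/2 = 2.915000
  f(c_2) = f(2.915000) = 4.109411
  f(a) × f(c) < 0, new interval: [2.580000, 2.915000]

After 2 iteration(s), the approximation is c_2 = 2.915000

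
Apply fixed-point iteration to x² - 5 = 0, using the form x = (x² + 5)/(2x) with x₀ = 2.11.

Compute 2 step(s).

Equation: x² - 5 = 0
Fixed-point form: x = (x² + 5)/(2x)
x₀ = 2.11

x_1 = g(2.110000) = 2.239834
x_2 = g(2.239834) = 2.236071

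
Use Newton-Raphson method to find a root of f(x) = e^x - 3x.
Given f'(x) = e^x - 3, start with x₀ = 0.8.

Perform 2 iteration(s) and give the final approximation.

f(x) = e^x - 3x
f'(x) = e^x - 3
x₀ = 0.8

Newton-Raphson formula: x_{n+1} = x_n - f(x_n)/f'(x_n)

Iteration 1:
  f(0.800000) = -0.174459
  f'(0.800000) = -0.774459
  x_1 = 0.800000 - (-0.174459)/(-0.774459) = 0.574734
Iteration 2:
  f(0.574734) = 0.052456
  f'(0.574734) = -1.223342
  x_2 = 0.574734 - 0.052456/(-1.223342) = 0.617613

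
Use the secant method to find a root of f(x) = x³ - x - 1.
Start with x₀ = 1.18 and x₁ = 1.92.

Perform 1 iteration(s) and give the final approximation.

f(x) = x³ - x - 1
x₀ = 1.18, x₁ = 1.92

Secant formula: x_{n+1} = x_n - f(x_n)(x_n - x_{n-1})/(f(x_n) - f(x_{n-1}))

Iteration 1:
  f(1.180000) = -0.536968
  f(1.920000) = 4.157888
  x_2 = 1.920000 - 4.157888×(1.920000 - 1.180000)/(4.157888 - (-0.536968))
       = 1.264637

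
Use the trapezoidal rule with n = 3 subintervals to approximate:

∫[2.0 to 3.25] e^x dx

f(x) = e^x
a = 2.0, b = 3.25, n = 3
h = (b - a)/n = 0.416667

Trapezoidal rule: (h/2)[f(x₀) + 2f(x₁) + 2f(x₂) + ... + f(xₙ)]

x_0 = 2.0000, f(x_0) = 7.389056, coefficient = 1
x_1 = 2.4167, f(x_1) = 11.208436, coefficient = 2
x_2 = 2.8333, f(x_2) = 17.002040, coefficient = 2
x_3 = 3.2500, f(x_3) = 25.790340, coefficient = 1

I ≈ (0.416667/2) × 89.600347 = 18.666739
Exact value: 18.401284
Error: 0.265455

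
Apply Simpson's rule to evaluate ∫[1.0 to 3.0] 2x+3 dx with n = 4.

f(x) = 2x+3
a = 1.0, b = 3.0, n = 4
h = (b - a)/n = 0.500000

Simpson's rule: (h/3)[f(x₀) + 4f(x₁) + 2f(x₂) + ... + f(xₙ)]

x_0 = 1.0000, f(x_0) = 5.000000, coefficient = 1
x_1 = 1.5000, f(x_1) = 6.000000, coefficient = 4
x_2 = 2.0000, f(x_2) = 7.000000, coefficient = 2
x_3 = 2.5000, f(x_3) = 8.000000, coefficient = 4
x_4 = 3.0000, f(x_4) = 9.000000, coefficient = 1

I ≈ (0.500000/3) × 84.000000 = 14.000000
Exact value: 14.000000
Error: 0.000000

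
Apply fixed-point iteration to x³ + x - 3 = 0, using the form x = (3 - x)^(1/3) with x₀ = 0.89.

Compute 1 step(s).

Equation: x³ + x - 3 = 0
Fixed-point form: x = (3 - x)^(1/3)
x₀ = 0.89

x_1 = g(0.890000) = 1.282609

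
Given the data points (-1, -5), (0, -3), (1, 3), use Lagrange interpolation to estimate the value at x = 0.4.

Lagrange interpolation formula:
P(x) = Σ yᵢ × Lᵢ(x)
where Lᵢ(x) = Π_{j≠i} (x - xⱼ)/(xᵢ - xⱼ)

L_0(0.4) = (0.4 - 0)/(-1 - 0) × (0.4 - 1)/(-1 - 1) = -0.120000
L_1(0.4) = (0.4 - (-1))/(0 - (-1)) × (0.4 - 1)/(0 - 1) = 0.840000
L_2(0.4) = (0.4 - (-1))/(1 - (-1)) × (0.4 - 0)/(1 - 0) = 0.280000

P(0.4) = (-5)×L_0(0.4) + (-3)×L_1(0.4) + 3×L_2(0.4)
P(0.4) = -1.080000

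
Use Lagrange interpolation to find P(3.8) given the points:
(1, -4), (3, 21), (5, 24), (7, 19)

Lagrange interpolation formula:
P(x) = Σ yᵢ × Lᵢ(x)
where Lᵢ(x) = Π_{j≠i} (x - xⱼ)/(xᵢ - xⱼ)

L_0(3.8) = (3.8 - 3)/(1 - 3) × (3.8 - 5)/(1 - 5) × (3.8 - 7)/(1 - 7) = -0.064000
L_1(3.8) = (3.8 - 1)/(3 - 1) × (3.8 - 5)/(3 - 5) × (3.8 - 7)/(3 - 7) = 0.672000
L_2(3.8) = (3.8 - 1)/(5 - 1) × (3.8 - 3)/(5 - 3) × (3.8 - 7)/(5 - 7) = 0.448000
L_3(3.8) = (3.8 - 1)/(7 - 1) × (3.8 - 3)/(7 - 3) × (3.8 - 5)/(7 - 5) = -0.056000

P(3.8) = (-4)×L_0(3.8) + 21×L_1(3.8) + 24×L_2(3.8) + 19×L_3(3.8)
P(3.8) = 24.056000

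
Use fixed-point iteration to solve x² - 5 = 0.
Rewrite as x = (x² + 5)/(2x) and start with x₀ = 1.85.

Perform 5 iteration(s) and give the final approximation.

Equation: x² - 5 = 0
Fixed-point form: x = (x² + 5)/(2x)
x₀ = 1.85

x_1 = g(1.850000) = 2.276351
x_2 = g(2.276351) = 2.236424
x_3 = g(2.236424) = 2.236068
x_4 = g(2.236068) = 2.236068
x_5 = g(2.236068) = 2.236068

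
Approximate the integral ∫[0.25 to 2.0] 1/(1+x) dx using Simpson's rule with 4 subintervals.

f(x) = 1/(1+x)
a = 0.25, b = 2.0, n = 4
h = (b - a)/n = 0.437500

Simpson's rule: (h/3)[f(x₀) + 4f(x₁) + 2f(x₂) + ... + f(xₙ)]

x_0 = 0.2500, f(x_0) = 0.800000, coefficient = 1
x_1 = 0.6875, f(x_1) = 0.592593, coefficient = 4
x_2 = 1.1250, f(x_2) = 0.470588, coefficient = 2
x_3 = 1.5625, f(x_3) = 0.390244, coefficient = 4
x_4 = 2.0000, f(x_4) = 0.333333, coefficient = 1

I ≈ (0.437500/3) × 6.005856 = 0.875854
Exact value: 0.875469
Error: 0.000385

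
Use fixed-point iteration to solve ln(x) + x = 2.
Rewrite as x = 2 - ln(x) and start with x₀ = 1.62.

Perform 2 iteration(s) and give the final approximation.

Equation: ln(x) + x = 2
Fixed-point form: x = 2 - ln(x)
x₀ = 1.62

x_1 = g(1.620000) = 1.517574
x_2 = g(1.517574) = 1.582887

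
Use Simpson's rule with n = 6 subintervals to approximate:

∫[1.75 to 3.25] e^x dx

f(x) = e^x
a = 1.75, b = 3.25, n = 6
h = (b - a)/n = 0.250000

Simpson's rule: (h/3)[f(x₀) + 4f(x₁) + 2f(x₂) + ... + f(xₙ)]

x_0 = 1.7500, f(x_0) = 5.754603, coefficient = 1
x_1 = 2.0000, f(x_1) = 7.389056, coefficient = 4
x_2 = 2.2500, f(x_2) = 9.487736, coefficient = 2
x_3 = 2.5000, f(x_3) = 12.182494, coefficient = 4
x_4 = 2.7500, f(x_4) = 15.642632, coefficient = 2
x_5 = 3.0000, f(x_5) = 20.085537, coefficient = 4
x_6 = 3.2500, f(x_6) = 25.790340, coefficient = 1

I ≈ (0.250000/3) × 240.434026 = 20.036169
Exact value: 20.035737
Error: 0.000432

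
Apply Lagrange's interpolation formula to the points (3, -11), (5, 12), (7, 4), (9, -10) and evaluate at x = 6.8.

Lagrange interpolation formula:
P(x) = Σ yᵢ × Lᵢ(x)
where Lᵢ(x) = Π_{j≠i} (x - xⱼ)/(xᵢ - xⱼ)

L_0(6.8) = (6.8 - 5)/(3 - 5) × (6.8 - 7)/(3 - 7) × (6.8 - 9)/(3 - 9) = -0.016500
L_1(6.8) = (6.8 - 3)/(5 - 3) × (6.8 - 7)/(5 - 7) × (6.8 - 9)/(5 - 9) = 0.104500
L_2(6.8) = (6.8 - 3)/(7 - 3) × (6.8 - 5)/(7 - 5) × (6.8 - 9)/(7 - 9) = 0.940500
L_3(6.8) = (6.8 - 3)/(9 - 3) × (6.8 - 5)/(9 - 5) × (6.8 - 7)/(9 - 7) = -0.028500

P(6.8) = (-11)×L_0(6.8) + 12×L_1(6.8) + 4×L_2(6.8) + (-10)×L_3(6.8)
P(6.8) = 5.482500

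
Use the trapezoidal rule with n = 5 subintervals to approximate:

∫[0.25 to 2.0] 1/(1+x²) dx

f(x) = 1/(1+x²)
a = 0.25, b = 2.0, n = 5
h = (b - a)/n = 0.350000

Trapezoidal rule: (h/2)[f(x₀) + 2f(x₁) + 2f(x₂) + ... + f(xₙ)]

x_0 = 0.2500, f(x_0) = 0.941176, coefficient = 1
x_1 = 0.6000, f(x_1) = 0.735294, coefficient = 2
x_2 = 0.9500, f(x_2) = 0.525624, coefficient = 2
x_3 = 1.3000, f(x_3) = 0.371747, coefficient = 2
x_4 = 1.6500, f(x_4) = 0.268637, coefficient = 2
x_5 = 2.0000, f(x_5) = 0.200000, coefficient = 1

I ≈ (0.350000/2) × 4.943781 = 0.865162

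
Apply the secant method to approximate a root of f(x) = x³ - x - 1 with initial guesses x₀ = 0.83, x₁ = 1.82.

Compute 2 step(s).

f(x) = x³ - x - 1
x₀ = 0.83, x₁ = 1.82

Secant formula: x_{n+1} = x_n - f(x_n)(x_n - x_{n-1})/(f(x_n) - f(x_{n-1}))

Iteration 1:
  f(0.830000) = -1.258213
  f(1.820000) = 3.208568
  x_2 = 1.820000 - 3.208568×(1.820000 - 0.830000)/(3.208568 - (-1.258213))
       = 1.108865
Iteration 2:
  f(1.820000) = 3.208568
  f(1.108865) = -0.745424
  x_3 = 1.108865 - (-0.745424)×(1.108865 - 1.820000)/(-0.745424 - 3.208568)
       = 1.242932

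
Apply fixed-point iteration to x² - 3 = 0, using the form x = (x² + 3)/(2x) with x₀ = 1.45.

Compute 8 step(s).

Equation: x² - 3 = 0
Fixed-point form: x = (x² + 3)/(2x)
x₀ = 1.45

x_1 = g(1.450000) = 1.759483
x_2 = g(1.759483) = 1.732265
x_3 = g(1.732265) = 1.732051
x_4 = g(1.732051) = 1.732051
x_5 = g(1.732051) = 1.732051
x_6 = g(1.732051) = 1.732051
x_7 = g(1.732051) = 1.732051
x_8 = g(1.732051) = 1.732051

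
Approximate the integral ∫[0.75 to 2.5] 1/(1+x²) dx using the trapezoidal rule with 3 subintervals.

f(x) = 1/(1+x²)
a = 0.75, b = 2.5, n = 3
h = (b - a)/n = 0.583333

Trapezoidal rule: (h/2)[f(x₀) + 2f(x₁) + 2f(x₂) + ... + f(xₙ)]

x_0 = 0.7500, f(x_0) = 0.640000, coefficient = 1
x_1 = 1.3333, f(x_1) = 0.360000, coefficient = 2
x_2 = 1.9167, f(x_2) = 0.213967, coefficient = 2
x_3 = 2.5000, f(x_3) = 0.137931, coefficient = 1

I ≈ (0.583333/2) × 1.925866 = 0.561711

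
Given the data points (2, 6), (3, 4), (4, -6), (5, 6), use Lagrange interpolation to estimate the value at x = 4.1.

Lagrange interpolation formula:
P(x) = Σ yᵢ × Lᵢ(x)
where Lᵢ(x) = Π_{j≠i} (x - xⱼ)/(xᵢ - xⱼ)

L_0(4.1) = (4.1 - 3)/(2 - 3) × (4.1 - 4)/(2 - 4) × (4.1 - 5)/(2 - 5) = 0.016500
L_1(4.1) = (4.1 - 2)/(3 - 2) × (4.1 - 4)/(3 - 4) × (4.1 - 5)/(3 - 5) = -0.094500
L_2(4.1) = (4.1 - 2)/(4 - 2) × (4.1 - 3)/(4 - 3) × (4.1 - 5)/(4 - 5) = 1.039500
L_3(4.1) = (4.1 - 2)/(5 - 2) × (4.1 - 3)/(5 - 3) × (4.1 - 4)/(5 - 4) = 0.038500

P(4.1) = 6×L_0(4.1) + 4×L_1(4.1) + (-6)×L_2(4.1) + 6×L_3(4.1)
P(4.1) = -6.285000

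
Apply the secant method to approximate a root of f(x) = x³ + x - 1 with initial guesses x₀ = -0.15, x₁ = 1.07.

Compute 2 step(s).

f(x) = x³ + x - 1
x₀ = -0.15, x₁ = 1.07

Secant formula: x_{n+1} = x_n - f(x_n)(x_n - x_{n-1})/(f(x_n) - f(x_{n-1}))

Iteration 1:
  f(-0.150000) = -1.153375
  f(1.070000) = 1.295043
  x_2 = 1.070000 - 1.295043×(1.070000 - (-0.150000))/(1.295043 - (-1.153375))
       = 0.424705
Iteration 2:
  f(1.070000) = 1.295043
  f(0.424705) = -0.498689
  x_3 = 0.424705 - (-0.498689)×(0.424705 - 1.070000)/(-0.498689 - 1.295043)
       = 0.604108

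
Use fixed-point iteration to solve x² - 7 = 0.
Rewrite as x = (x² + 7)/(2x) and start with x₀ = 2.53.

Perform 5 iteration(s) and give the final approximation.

Equation: x² - 7 = 0
Fixed-point form: x = (x² + 7)/(2x)
x₀ = 2.53

x_1 = g(2.530000) = 2.648399
x_2 = g(2.648399) = 2.645753
x_3 = g(2.645753) = 2.645751
x_4 = g(2.645751) = 2.645751
x_5 = g(2.645751) = 2.645751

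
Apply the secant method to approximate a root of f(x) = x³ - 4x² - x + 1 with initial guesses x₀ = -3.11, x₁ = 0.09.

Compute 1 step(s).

f(x) = x³ - 4x² - x + 1
x₀ = -3.11, x₁ = 0.09

Secant formula: x_{n+1} = x_n - f(x_n)(x_n - x_{n-1})/(f(x_n) - f(x_{n-1}))

Iteration 1:
  f(-3.110000) = -64.658631
  f(0.090000) = 0.878329
  x_2 = 0.090000 - 0.878329×(0.090000 - (-3.110000))/(0.878329 - (-64.658631))
       = 0.047113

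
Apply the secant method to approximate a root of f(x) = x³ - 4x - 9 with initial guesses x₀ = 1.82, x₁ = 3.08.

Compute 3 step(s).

f(x) = x³ - 4x - 9
x₀ = 1.82, x₁ = 3.08

Secant formula: x_{n+1} = x_n - f(x_n)(x_n - x_{n-1})/(f(x_n) - f(x_{n-1}))

Iteration 1:
  f(1.820000) = -10.251432
  f(3.080000) = 7.898112
  x_2 = 3.080000 - 7.898112×(3.080000 - 1.820000)/(7.898112 - (-10.251432))
       = 2.531688
Iteration 2:
  f(3.080000) = 7.898112
  f(2.531688) = -2.900046
  x_3 = 2.531688 - (-2.900046)×(2.531688 - 3.080000)/(-2.900046 - 7.898112)
       = 2.678947
Iteration 3:
  f(2.531688) = -2.900046
  f(2.678947) = -0.489635
  x_4 = 2.678947 - (-0.489635)×(2.678947 - 2.531688)/(-0.489635 - (-2.900046))
       = 2.708860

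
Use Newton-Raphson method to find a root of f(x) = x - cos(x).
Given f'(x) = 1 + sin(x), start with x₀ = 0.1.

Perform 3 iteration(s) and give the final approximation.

f(x) = x - cos(x)
f'(x) = 1 + sin(x)
x₀ = 0.1

Newton-Raphson formula: x_{n+1} = x_n - f(x_n)/f'(x_n)

Iteration 1:
  f(0.100000) = -0.895004
  f'(0.100000) = 1.099833
  x_1 = 0.100000 - (-0.895004)/1.099833 = 0.913763
Iteration 2:
  f(0.913763) = 0.302993
  f'(0.913763) = 1.791808
  x_2 = 0.913763 - 0.302993/1.791808 = 0.744664
Iteration 3:
  f(0.744664) = 0.009349
  f'(0.744664) = 1.677725
  x_3 = 0.744664 - 0.009349/1.677725 = 0.739092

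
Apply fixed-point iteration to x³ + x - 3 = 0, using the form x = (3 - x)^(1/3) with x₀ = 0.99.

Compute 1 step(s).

Equation: x³ + x - 3 = 0
Fixed-point form: x = (3 - x)^(1/3)
x₀ = 0.99

x_1 = g(0.990000) = 1.262017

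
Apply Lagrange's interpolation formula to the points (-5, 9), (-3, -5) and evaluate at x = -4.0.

Lagrange interpolation formula:
P(x) = Σ yᵢ × Lᵢ(x)
where Lᵢ(x) = Π_{j≠i} (x - xⱼ)/(xᵢ - xⱼ)

L_0(-4.0) = (-4.0 - (-3))/(-5 - (-3)) = 0.500000
L_1(-4.0) = (-4.0 - (-5))/(-3 - (-5)) = 0.500000

P(-4.0) = 9×L_0(-4.0) + (-5)×L_1(-4.0)
P(-4.0) = 2.000000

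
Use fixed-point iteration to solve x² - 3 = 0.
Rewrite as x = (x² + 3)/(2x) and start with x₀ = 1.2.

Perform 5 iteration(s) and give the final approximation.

Equation: x² - 3 = 0
Fixed-point form: x = (x² + 3)/(2x)
x₀ = 1.2

x_1 = g(1.200000) = 1.850000
x_2 = g(1.850000) = 1.735811
x_3 = g(1.735811) = 1.732055
x_4 = g(1.732055) = 1.732051
x_5 = g(1.732051) = 1.732051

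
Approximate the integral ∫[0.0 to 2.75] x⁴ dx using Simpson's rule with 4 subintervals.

f(x) = x⁴
a = 0.0, b = 2.75, n = 4
h = (b - a)/n = 0.687500

Simpson's rule: (h/3)[f(x₀) + 4f(x₁) + 2f(x₂) + ... + f(xₙ)]

x_0 = 0.0000, f(x_0) = 0.000000, coefficient = 1
x_1 = 0.6875, f(x_1) = 0.223404, coefficient = 4
x_2 = 1.3750, f(x_2) = 3.574463, coefficient = 2
x_3 = 2.0625, f(x_3) = 18.095718, coefficient = 4
x_4 = 2.7500, f(x_4) = 57.191406, coefficient = 1

I ≈ (0.687500/3) × 137.616821 = 31.537188
Exact value: 31.455273
Error: 0.081915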